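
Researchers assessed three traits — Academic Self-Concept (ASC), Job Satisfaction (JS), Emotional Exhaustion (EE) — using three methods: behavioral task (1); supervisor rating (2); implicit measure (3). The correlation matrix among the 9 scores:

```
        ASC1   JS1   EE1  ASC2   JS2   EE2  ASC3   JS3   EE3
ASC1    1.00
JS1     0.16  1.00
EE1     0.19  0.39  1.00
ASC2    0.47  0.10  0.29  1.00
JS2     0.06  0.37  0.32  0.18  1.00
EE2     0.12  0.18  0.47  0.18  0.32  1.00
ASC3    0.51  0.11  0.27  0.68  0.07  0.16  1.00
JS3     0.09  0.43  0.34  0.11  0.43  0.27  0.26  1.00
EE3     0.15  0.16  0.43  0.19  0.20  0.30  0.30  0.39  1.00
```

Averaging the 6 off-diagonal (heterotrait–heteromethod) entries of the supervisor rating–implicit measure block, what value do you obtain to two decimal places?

0.17

HTHM values (method 2 × method 3): 0.11, 0.19, 0.07, 0.20, 0.16, 0.27; mean = 1.00/6 = 0.17.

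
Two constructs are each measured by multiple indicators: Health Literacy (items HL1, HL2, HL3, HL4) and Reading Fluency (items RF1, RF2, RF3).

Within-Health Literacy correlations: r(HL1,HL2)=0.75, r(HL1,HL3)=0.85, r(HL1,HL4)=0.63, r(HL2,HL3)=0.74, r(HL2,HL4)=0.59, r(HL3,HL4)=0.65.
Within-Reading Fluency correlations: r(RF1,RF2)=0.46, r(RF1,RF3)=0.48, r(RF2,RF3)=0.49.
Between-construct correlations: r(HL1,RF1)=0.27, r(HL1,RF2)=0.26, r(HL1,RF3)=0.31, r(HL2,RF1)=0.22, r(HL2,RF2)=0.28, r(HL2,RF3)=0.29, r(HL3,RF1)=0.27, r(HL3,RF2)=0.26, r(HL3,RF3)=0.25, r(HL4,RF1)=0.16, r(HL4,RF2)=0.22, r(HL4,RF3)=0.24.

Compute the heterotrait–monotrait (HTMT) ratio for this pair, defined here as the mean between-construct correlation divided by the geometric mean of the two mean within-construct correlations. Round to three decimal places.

Mean between = 3.03/12 = 0.2525.
Mean within-HL = 4.21/6 = 0.7017; mean within-RF = 1.43/3 = 0.4767.
Geometric mean = √(0.7017 × 0.4767) = 0.5784.
HTMT = 0.2525 / 0.5784 = 0.437.

0.437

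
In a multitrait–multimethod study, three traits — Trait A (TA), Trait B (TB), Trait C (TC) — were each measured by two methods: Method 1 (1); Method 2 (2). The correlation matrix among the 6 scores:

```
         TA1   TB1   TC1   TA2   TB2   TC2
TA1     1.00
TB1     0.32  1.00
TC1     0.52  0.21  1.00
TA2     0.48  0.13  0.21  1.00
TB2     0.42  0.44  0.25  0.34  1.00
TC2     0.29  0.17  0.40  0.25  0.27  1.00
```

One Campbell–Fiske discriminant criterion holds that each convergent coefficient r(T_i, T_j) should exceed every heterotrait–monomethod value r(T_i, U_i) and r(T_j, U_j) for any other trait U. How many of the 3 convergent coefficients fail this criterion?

2

Convergent coefficients and their comparison sets:
TA (methods 1·2): 0.48 vs {0.32, 0.34, 0.52, 0.25} → fail.
TB (methods 1·2): 0.44 vs {0.32, 0.34, 0.21, 0.27} → pass.
TC (methods 1·2): 0.40 vs {0.52, 0.25, 0.21, 0.27} → fail.
2 of 3 fail.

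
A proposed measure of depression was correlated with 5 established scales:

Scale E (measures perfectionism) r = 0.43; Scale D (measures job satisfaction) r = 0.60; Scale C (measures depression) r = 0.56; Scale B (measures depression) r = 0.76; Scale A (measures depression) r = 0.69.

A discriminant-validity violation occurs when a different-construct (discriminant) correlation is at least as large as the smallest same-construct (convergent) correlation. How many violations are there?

1

Convergent (same construct = depression): Scale C, Scale B, Scale A.
Smallest convergent = 0.56. Discriminant values: 0.43, 0.60; count ≥ 0.56 → 1.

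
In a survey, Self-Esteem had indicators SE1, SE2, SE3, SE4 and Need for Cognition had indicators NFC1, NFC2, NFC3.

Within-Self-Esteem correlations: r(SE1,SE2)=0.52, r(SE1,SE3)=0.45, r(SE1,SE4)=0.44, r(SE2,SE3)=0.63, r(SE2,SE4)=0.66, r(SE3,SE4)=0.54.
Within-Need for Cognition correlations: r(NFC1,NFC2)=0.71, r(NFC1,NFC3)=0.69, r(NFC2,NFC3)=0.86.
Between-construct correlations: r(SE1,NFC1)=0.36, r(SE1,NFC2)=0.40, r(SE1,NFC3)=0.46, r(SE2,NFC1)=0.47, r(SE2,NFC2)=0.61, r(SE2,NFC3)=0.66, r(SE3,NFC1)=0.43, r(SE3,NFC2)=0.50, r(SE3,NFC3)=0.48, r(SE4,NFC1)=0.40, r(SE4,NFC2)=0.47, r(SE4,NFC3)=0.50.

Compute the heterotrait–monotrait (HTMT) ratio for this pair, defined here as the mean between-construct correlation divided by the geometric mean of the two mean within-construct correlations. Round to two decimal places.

Mean heterotrait r = 5.74/12 = 0.4783.
Mean within-SE = 3.24/6 = 0.5400; mean within-NFC = 2.26/3 = 0.7533.
Geometric mean = √(0.5400 × 0.7533) = 0.6378.
HTMT = 0.4783 / 0.6378 = 0.75.

0.75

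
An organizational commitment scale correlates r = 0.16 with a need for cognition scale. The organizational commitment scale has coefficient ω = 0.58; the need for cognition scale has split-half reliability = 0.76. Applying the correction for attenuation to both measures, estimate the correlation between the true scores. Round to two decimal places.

r_true = r_obs / √(r_xx · r_yy) = 0.16 / √(0.58 × 0.76) = 0.16 / √0.4408 = 0.16 / 0.6639 ≈ 0.24.

0.24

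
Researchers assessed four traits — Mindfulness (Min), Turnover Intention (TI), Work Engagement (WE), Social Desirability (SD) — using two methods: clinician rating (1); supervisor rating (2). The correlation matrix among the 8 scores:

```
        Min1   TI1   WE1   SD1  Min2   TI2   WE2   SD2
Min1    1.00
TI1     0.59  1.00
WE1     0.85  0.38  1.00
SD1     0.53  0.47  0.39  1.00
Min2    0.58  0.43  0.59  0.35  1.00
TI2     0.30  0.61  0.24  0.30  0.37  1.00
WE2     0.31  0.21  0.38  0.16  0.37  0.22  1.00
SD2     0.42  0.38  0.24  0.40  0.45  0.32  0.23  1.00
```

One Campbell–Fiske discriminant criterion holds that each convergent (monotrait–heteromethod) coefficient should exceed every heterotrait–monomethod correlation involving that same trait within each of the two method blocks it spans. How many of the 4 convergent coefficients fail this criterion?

Each convergent coefficient versus the relevant comparison correlations:
Min (methods 1·2): 0.58 vs {0.59, 0.37, 0.85, 0.37, 0.53, 0.45} → fail.
TI (methods 1·2): 0.61 vs {0.59, 0.37, 0.38, 0.22, 0.47, 0.32} → pass.
WE (methods 1·2): 0.38 vs {0.85, 0.37, 0.38, 0.22, 0.39, 0.23} → fail.
SD (methods 1·2): 0.40 vs {0.53, 0.45, 0.47, 0.32, 0.39, 0.23} → fail.
3 of 4 fail.

3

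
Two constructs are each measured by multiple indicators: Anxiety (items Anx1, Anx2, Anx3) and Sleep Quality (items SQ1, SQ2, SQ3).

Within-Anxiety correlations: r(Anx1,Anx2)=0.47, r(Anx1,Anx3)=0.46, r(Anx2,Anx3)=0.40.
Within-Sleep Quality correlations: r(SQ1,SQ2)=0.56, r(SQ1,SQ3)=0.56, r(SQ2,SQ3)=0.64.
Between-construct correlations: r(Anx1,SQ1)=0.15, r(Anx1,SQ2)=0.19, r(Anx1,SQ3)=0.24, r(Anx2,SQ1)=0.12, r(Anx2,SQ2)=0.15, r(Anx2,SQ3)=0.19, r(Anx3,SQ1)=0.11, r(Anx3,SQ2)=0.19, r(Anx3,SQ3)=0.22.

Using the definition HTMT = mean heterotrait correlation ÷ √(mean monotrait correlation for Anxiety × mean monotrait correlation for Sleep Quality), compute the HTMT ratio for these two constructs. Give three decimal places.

Mean between = 1.56/9 = 0.1733.
Mean within-Anx = 1.33/3 = 0.4433; mean within-SQ = 1.76/3 = 0.5867.
Geometric mean = √(0.4433 × 0.5867) = 0.5100.
HTMT = 0.1733 / 0.5100 = 0.340.

0.340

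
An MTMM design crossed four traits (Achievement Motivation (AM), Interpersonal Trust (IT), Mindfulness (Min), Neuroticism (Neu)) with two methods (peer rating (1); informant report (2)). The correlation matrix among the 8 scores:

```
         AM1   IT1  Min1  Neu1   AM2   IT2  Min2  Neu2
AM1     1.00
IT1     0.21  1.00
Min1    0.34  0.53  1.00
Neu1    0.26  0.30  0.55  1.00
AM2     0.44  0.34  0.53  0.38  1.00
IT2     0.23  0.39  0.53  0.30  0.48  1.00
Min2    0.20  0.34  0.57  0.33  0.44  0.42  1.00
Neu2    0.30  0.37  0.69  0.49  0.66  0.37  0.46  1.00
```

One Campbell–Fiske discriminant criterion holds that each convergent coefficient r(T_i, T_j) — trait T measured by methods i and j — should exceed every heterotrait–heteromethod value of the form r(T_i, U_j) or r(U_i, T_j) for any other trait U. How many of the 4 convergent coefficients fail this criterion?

4

Each convergent coefficient versus the relevant comparison correlations:
AM (methods 1·2): 0.44 vs {0.23, 0.34, 0.20, 0.53, 0.30, 0.38} → fail.
IT (methods 1·2): 0.39 vs {0.34, 0.23, 0.34, 0.53, 0.37, 0.30} → fail.
Min (methods 1·2): 0.57 vs {0.53, 0.20, 0.53, 0.34, 0.69, 0.33} → fail.
Neu (methods 1·2): 0.49 vs {0.38, 0.30, 0.30, 0.37, 0.33, 0.69} → fail.
4 of 4 fail.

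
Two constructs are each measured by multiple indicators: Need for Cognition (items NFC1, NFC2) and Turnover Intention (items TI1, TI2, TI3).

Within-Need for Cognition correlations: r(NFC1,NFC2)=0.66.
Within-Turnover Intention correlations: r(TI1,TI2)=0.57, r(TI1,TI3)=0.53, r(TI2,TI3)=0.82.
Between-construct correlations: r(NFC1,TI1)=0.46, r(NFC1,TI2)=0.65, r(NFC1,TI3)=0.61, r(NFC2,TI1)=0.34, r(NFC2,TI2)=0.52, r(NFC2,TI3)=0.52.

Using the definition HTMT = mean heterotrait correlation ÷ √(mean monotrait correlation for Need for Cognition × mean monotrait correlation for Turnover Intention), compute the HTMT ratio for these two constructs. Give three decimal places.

0.795

Between-construct mean = 3.10/6 = 0.5167.
Mean within-NFC = 0.66/1 = 0.6600; mean within-TI = 1.92/3 = 0.6400.
Geometric mean = √(0.6600 × 0.6400) = 0.6499.
HTMT = 0.5167 / 0.6499 = 0.795.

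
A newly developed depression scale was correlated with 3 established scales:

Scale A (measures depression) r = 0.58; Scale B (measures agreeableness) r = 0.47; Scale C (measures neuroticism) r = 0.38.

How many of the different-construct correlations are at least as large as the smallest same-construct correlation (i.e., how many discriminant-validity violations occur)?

Convergent (same construct = depression): Scale A.
Smallest convergent = 0.58. Discriminant values: 0.47, 0.38; count ≥ 0.58 → 0.

0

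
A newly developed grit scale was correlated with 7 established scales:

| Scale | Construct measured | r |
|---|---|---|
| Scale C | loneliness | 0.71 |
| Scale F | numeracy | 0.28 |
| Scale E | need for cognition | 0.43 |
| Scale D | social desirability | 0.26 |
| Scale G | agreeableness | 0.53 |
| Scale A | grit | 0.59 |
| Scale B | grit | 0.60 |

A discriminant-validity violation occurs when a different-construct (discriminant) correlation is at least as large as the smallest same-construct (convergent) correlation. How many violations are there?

Convergent (same construct = grit): Scale A, Scale B.
Smallest convergent = 0.59. Discriminant values: 0.71, 0.28, 0.43, 0.26, 0.53; count ≥ 0.59 → 1.

1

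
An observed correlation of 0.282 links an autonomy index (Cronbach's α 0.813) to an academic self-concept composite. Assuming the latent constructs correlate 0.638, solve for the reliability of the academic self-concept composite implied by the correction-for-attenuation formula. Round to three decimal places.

r_true = r_obs / √(r_xx · r_yy) ⇒ 0.638 = 0.282 / √(0.813 · r_yy).
√(0.813 · r_yy) = 0.282 / 0.638 = 0.4420; 0.813 · r_yy = 0.1954; r_yy = 0.1954 / 0.813 ≈ 0.240.

0.240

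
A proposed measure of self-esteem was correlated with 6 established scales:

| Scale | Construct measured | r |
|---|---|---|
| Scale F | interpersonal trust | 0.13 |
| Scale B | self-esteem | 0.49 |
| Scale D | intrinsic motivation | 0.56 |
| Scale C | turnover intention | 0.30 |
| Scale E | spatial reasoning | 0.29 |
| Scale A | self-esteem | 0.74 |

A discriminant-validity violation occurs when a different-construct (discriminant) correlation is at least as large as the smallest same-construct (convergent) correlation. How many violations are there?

Convergent (same construct = self-esteem): Scale B, Scale A.
Smallest convergent = 0.49. Discriminant values: 0.13, 0.56, 0.30, 0.29; count ≥ 0.49 → 1.

1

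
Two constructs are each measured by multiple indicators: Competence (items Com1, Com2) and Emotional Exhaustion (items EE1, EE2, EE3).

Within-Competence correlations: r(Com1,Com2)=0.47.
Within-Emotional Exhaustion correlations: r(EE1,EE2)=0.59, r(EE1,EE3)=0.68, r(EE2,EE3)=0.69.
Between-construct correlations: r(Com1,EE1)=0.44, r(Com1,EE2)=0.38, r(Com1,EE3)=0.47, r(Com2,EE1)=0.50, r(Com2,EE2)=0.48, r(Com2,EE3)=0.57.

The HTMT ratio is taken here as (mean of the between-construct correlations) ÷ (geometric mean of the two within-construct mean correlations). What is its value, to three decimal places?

Mean heterotrait r = 2.84/6 = 0.4733.
Mean within-Com = 0.47/1 = 0.4700; mean within-EE = 1.96/3 = 0.6533.
Geometric mean = √(0.4700 × 0.6533) = 0.5541.
HTMT = 0.4733 / 0.5541 = 0.854.

0.854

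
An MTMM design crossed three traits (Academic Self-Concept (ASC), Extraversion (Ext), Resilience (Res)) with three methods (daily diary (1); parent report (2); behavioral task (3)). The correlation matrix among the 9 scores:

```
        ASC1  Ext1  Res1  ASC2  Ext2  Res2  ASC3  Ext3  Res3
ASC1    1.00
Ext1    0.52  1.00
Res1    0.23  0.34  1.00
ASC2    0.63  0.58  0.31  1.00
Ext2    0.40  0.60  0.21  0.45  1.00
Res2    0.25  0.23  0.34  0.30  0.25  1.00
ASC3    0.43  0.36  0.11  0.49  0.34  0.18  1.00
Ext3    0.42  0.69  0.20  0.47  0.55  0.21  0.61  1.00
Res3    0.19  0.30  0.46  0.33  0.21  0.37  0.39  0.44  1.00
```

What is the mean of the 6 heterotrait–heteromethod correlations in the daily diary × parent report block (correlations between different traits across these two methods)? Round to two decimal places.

HTHM values (method 1 × method 2): 0.40, 0.25, 0.58, 0.23, 0.31, 0.21; mean = 1.98/6 = 0.33.

0.33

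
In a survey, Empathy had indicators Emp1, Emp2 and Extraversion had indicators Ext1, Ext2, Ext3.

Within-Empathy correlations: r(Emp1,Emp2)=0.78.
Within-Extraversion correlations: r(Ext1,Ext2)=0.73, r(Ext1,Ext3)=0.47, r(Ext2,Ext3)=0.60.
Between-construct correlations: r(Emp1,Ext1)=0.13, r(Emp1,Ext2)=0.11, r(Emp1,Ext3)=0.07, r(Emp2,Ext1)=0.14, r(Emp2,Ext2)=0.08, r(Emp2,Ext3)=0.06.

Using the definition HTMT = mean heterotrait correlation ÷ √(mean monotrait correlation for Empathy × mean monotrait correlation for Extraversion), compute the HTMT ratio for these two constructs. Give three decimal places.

0.144

Mean between = 0.59/6 = 0.0983.
Mean within-Emp = 0.78/1 = 0.7800; mean within-Ext = 1.80/3 = 0.6000.
Geometric mean = √(0.7800 × 0.6000) = 0.6841.
HTMT = 0.0983 / 0.6841 = 0.144.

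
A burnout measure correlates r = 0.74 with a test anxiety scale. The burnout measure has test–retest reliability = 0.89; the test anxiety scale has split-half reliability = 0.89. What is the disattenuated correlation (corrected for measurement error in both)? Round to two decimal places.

0.83

r_true = r_obs / √(r_xx · r_yy) = 0.74 / √(0.89 × 0.89) = 0.74 / √0.7921 = 0.74 / 0.8900 ≈ 0.83.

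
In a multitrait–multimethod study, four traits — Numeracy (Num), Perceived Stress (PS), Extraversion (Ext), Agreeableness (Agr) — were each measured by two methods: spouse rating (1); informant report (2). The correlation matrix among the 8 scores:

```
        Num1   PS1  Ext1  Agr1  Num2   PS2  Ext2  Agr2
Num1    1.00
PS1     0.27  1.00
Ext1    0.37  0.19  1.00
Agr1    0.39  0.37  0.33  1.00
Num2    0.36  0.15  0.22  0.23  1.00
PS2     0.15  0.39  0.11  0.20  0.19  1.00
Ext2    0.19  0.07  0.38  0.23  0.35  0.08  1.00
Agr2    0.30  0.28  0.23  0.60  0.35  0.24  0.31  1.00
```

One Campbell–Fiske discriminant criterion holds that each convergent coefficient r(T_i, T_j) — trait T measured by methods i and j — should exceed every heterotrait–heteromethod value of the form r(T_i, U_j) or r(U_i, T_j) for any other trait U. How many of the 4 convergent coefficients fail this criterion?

0

Convergent coefficients and their comparison sets:
Num (methods 1·2): 0.36 vs {0.15, 0.15, 0.19, 0.22, 0.30, 0.23} → pass.
PS (methods 1·2): 0.39 vs {0.15, 0.15, 0.07, 0.11, 0.28, 0.20} → pass.
Ext (methods 1·2): 0.38 vs {0.22, 0.19, 0.11, 0.07, 0.23, 0.23} → pass.
Agr (methods 1·2): 0.60 vs {0.23, 0.30, 0.20, 0.28, 0.23, 0.23} → pass.
0 of 4 fail.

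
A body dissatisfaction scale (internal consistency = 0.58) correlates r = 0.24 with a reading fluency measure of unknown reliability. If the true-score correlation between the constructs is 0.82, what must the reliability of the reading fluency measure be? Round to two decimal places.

0.15

r_true = r_obs / √(r_xx · r_yy) ⇒ 0.82 = 0.24 / √(0.58 · r_yy).
√(0.58 · r_yy) = 0.24 / 0.82 = 0.2927; 0.58 · r_yy = 0.0857; r_yy = 0.0857 / 0.58 ≈ 0.15.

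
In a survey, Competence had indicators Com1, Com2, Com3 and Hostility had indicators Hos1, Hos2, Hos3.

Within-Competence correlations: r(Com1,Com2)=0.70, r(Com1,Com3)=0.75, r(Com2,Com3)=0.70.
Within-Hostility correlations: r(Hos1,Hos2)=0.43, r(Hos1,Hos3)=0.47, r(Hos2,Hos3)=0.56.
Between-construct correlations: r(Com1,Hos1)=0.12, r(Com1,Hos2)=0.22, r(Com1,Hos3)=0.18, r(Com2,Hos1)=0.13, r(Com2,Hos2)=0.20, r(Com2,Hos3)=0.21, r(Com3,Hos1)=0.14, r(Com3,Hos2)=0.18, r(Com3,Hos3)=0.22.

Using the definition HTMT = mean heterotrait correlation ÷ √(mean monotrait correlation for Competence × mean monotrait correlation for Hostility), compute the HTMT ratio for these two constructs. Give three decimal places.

0.301

Between-construct mean = 1.60/9 = 0.1778.
Mean within-Com = 2.15/3 = 0.7167; mean within-Hos = 1.46/3 = 0.4867.
Geometric mean = √(0.7167 × 0.4867) = 0.5906.
HTMT = 0.1778 / 0.5906 = 0.301.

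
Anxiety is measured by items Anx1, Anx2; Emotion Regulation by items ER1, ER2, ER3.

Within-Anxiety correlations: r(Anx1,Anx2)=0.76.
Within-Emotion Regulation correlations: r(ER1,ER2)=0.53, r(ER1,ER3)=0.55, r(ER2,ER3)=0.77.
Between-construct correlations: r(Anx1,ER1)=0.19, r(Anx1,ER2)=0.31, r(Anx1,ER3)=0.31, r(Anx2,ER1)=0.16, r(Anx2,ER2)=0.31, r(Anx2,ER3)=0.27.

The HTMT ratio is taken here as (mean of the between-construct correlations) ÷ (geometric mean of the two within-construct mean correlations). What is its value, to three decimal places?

Between-construct mean = 1.55/6 = 0.2583.
Mean within-Anx = 0.76/1 = 0.7600; mean within-ER = 1.85/3 = 0.6167.
Geometric mean = √(0.7600 × 0.6167) = 0.6846.
HTMT = 0.2583 / 0.6846 = 0.377.

0.377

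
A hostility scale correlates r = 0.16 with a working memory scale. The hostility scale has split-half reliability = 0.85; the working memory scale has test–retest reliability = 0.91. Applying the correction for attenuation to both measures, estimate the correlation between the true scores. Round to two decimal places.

0.18

r_true = r_obs / √(r_xx · r_yy) = 0.16 / √(0.85 × 0.91) = 0.16 / √0.7735 = 0.16 / 0.8795 ≈ 0.18.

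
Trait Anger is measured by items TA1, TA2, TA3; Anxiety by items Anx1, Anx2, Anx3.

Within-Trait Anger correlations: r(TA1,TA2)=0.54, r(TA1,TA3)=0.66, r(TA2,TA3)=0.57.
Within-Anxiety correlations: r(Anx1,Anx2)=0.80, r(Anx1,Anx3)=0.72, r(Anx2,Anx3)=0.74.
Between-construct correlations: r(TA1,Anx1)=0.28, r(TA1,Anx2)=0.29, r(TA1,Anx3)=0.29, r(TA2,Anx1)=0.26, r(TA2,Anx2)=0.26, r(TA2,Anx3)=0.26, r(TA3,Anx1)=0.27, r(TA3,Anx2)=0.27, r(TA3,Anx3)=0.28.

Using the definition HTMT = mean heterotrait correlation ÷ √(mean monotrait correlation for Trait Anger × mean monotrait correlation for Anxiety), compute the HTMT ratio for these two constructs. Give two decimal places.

0.41

Mean heterotrait r = 2.46/9 = 0.2733.
Mean within-TA = 1.77/3 = 0.5900; mean within-Anx = 2.26/3 = 0.7533.
Geometric mean = √(0.5900 × 0.7533) = 0.6667.
HTMT = 0.2733 / 0.6667 = 0.41.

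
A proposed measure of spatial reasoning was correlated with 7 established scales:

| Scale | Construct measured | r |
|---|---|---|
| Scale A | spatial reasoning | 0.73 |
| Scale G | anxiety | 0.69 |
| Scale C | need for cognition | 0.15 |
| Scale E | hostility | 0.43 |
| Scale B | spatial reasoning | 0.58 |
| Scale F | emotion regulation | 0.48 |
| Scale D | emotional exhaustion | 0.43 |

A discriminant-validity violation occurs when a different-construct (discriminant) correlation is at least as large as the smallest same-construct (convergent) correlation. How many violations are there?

1

Convergent (same construct = spatial reasoning): Scale A, Scale B.
Smallest convergent = 0.58. Discriminant values: 0.69, 0.15, 0.43, 0.48, 0.43; count ≥ 0.58 → 1.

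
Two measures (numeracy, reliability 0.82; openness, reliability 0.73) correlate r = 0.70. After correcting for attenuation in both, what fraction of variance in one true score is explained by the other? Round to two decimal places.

0.82

Disattenuated r = 0.70 / √(0.82 × 0.73) = 0.70 / 0.7737 = 0.9047.
Shared true-score variance = 0.9047² = 0.8185 ≈ 0.82.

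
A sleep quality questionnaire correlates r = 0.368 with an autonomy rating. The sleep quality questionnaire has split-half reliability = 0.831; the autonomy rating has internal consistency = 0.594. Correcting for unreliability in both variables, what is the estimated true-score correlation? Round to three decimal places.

r_true = r_obs / √(r_xx · r_yy) = 0.368 / √(0.831 × 0.594) = 0.368 / √0.493614 = 0.368 / 0.7026 ≈ 0.524.

0.524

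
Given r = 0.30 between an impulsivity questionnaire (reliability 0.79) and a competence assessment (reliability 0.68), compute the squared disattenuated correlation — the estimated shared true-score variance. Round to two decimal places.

Disattenuated r = 0.30 / √(0.79 × 0.68) = 0.30 / 0.7329 = 0.4093.
Shared true-score variance = 0.4093² = 0.1675 ≈ 0.17.

0.17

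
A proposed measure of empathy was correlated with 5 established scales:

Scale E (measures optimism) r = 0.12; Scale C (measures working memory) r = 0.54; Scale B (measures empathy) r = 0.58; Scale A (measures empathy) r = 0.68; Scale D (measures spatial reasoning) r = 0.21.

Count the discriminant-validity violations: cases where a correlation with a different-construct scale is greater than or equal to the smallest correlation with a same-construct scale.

0

Convergent (same construct = empathy): Scale B, Scale A.
Smallest convergent = 0.58. Discriminant values: 0.12, 0.54, 0.21; count ≥ 0.58 → 0.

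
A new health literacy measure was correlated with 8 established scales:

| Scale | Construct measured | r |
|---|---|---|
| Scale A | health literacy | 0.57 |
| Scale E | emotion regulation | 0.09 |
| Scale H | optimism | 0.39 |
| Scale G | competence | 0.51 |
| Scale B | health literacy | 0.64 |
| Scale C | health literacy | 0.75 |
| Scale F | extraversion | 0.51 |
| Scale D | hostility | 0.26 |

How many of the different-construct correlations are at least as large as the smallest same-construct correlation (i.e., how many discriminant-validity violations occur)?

0

Convergent (same construct = health literacy): Scale A, Scale B, Scale C.
Smallest convergent = 0.57. Discriminant values: 0.09, 0.39, 0.51, 0.51, 0.26; count ≥ 0.57 → 0.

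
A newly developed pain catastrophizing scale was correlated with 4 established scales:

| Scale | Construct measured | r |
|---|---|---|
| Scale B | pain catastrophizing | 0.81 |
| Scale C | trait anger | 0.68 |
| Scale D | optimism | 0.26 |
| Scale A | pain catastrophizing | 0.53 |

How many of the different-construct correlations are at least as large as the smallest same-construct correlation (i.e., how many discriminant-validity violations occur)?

1

Convergent (same construct = pain catastrophizing): Scale B, Scale A.
Smallest convergent = 0.53. Discriminant values: 0.68, 0.26; count ≥ 0.53 → 1.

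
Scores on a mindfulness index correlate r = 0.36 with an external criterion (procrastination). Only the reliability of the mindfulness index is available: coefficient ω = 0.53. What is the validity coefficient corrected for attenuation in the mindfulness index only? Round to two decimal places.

Single correction: r_c = r_obs / √r_xx = 0.36 / √0.53 = 0.36 / 0.7280 ≈ 0.49.

0.49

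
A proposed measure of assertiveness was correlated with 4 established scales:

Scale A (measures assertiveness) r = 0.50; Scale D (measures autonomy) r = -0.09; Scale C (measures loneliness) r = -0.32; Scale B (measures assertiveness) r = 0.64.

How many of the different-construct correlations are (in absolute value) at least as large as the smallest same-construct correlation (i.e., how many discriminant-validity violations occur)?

0

Convergent (same construct = assertiveness): Scale A, Scale B.
Smallest convergent = 0.50. Discriminant |r|: 0.09, 0.32; count ≥ 0.50 → 0.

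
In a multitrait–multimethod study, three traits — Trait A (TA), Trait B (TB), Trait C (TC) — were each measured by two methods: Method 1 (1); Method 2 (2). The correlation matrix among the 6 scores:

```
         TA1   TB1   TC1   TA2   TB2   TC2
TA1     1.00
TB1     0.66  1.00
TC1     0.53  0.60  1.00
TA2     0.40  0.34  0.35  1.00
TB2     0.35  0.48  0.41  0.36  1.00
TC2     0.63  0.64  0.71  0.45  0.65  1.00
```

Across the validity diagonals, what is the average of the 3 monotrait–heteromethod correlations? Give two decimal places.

Convergent values: 0.40, 0.48, 0.71; mean = 1.59/3 = 0.53.

0.53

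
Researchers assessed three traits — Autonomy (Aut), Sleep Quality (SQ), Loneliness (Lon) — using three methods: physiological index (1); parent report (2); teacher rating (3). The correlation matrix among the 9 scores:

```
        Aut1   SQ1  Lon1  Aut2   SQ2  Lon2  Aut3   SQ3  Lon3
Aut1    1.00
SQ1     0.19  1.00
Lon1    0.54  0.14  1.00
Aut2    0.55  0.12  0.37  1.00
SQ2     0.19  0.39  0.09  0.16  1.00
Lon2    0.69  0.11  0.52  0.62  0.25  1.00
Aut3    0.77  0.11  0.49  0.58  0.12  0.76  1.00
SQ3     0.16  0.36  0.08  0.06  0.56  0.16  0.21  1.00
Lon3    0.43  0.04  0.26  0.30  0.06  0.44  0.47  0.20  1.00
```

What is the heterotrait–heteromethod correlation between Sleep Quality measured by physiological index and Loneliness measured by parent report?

0.11

Different traits and methods: r(SQ1, Lon2) = 0.11.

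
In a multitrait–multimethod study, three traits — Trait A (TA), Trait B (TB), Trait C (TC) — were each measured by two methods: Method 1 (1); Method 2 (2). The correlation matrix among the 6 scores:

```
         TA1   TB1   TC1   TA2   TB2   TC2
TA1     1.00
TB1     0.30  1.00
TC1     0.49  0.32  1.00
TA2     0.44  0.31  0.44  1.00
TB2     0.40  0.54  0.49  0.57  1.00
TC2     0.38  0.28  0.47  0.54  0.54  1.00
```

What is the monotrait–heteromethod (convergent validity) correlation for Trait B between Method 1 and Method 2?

Same trait (TB), different methods: r(TB1, TB2) = 0.54.

0.54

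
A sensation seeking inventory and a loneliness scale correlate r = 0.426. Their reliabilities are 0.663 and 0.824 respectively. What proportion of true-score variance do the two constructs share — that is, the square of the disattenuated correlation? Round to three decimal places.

Disattenuated r = 0.426 / √(0.663 × 0.824) = 0.426 / 0.7391 = 0.5764.
Shared true-score variance = 0.5764² = 0.3322 ≈ 0.332.

0.332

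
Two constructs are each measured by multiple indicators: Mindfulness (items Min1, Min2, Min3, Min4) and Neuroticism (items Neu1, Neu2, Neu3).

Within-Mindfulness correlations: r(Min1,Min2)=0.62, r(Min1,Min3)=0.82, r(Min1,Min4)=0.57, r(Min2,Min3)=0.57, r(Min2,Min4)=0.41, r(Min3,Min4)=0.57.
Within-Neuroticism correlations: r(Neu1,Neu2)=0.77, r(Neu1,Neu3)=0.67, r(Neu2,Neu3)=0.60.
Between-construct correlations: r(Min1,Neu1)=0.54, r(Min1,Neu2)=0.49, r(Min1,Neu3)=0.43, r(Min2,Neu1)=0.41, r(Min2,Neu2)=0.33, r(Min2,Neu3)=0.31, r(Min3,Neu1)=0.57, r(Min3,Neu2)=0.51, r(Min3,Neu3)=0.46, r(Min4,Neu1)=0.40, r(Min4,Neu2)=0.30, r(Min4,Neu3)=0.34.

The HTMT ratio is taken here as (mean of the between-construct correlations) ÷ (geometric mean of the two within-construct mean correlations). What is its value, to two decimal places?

0.67

Mean between = 5.09/12 = 0.4242.
Mean within-Min = 3.56/6 = 0.5933; mean within-Neu = 2.04/3 = 0.6800.
Geometric mean = √(0.5933 × 0.6800) = 0.6352.
HTMT = 0.4242 / 0.6352 = 0.67.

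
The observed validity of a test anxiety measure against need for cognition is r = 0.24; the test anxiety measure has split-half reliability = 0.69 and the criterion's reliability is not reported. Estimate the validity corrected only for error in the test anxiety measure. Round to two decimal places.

0.29

Single correction: r_c = r_obs / √r_xx = 0.24 / √0.69 = 0.24 / 0.8307 ≈ 0.29.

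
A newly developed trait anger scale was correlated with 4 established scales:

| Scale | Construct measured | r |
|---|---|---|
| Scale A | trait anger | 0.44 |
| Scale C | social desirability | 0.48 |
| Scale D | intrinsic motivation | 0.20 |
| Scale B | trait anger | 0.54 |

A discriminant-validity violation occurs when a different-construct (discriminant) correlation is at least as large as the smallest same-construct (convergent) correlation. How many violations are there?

1

Convergent (same construct = trait anger): Scale A, Scale B.
Smallest convergent = 0.44. Discriminant values: 0.48, 0.20; count ≥ 0.44 → 1.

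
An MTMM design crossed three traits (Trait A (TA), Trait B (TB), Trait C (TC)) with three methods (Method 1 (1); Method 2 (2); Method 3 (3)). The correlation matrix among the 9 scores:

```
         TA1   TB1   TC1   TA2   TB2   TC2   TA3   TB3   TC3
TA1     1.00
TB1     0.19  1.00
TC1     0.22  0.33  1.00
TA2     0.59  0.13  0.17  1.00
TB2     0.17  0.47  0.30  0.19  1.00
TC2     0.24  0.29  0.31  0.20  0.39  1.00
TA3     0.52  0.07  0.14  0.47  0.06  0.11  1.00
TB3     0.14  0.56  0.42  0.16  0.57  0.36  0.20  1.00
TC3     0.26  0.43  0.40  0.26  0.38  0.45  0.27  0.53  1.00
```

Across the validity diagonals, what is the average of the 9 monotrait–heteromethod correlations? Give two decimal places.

Convergent values: 0.59, 0.52, 0.47, 0.47, 0.56, 0.57, 0.31, 0.40, 0.45; mean = 4.34/9 = 0.48.

0.48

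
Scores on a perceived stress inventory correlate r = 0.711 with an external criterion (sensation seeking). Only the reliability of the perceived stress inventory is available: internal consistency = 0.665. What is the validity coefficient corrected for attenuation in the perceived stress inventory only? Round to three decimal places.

Single correction: r_c = r_obs / √r_xx = 0.711 / √0.665 = 0.711 / 0.8155 ≈ 0.872.

0.872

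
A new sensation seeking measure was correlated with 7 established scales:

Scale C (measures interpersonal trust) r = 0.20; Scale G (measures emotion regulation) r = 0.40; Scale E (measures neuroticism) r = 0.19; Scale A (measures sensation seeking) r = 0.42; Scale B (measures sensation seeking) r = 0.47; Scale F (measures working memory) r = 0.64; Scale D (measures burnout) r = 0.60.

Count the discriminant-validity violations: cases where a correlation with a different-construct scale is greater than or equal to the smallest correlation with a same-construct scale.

Convergent (same construct = sensation seeking): Scale A, Scale B.
Smallest convergent = 0.42. Discriminant values: 0.20, 0.40, 0.19, 0.64, 0.60; count ≥ 0.42 → 2.

2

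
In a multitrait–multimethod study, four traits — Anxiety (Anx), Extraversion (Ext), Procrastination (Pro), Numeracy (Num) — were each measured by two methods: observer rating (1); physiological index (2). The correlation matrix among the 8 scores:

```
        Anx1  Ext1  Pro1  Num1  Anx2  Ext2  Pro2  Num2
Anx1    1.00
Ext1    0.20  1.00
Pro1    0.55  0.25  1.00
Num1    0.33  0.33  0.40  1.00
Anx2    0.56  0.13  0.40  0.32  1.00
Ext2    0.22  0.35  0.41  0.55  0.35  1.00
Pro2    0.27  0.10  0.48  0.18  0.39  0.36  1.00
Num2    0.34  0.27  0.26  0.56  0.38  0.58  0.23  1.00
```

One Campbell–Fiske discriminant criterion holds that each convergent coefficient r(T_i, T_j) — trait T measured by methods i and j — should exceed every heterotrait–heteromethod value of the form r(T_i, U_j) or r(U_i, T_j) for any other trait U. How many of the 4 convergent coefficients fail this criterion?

1

Convergent coefficients and their comparison sets:
Anx (methods 1·2): 0.56 vs {0.22, 0.13, 0.27, 0.40, 0.34, 0.32} → pass.
Ext (methods 1·2): 0.35 vs {0.13, 0.22, 0.10, 0.41, 0.27, 0.55} → fail.
Pro (methods 1·2): 0.48 vs {0.40, 0.27, 0.41, 0.10, 0.26, 0.18} → pass.
Num (methods 1·2): 0.56 vs {0.32, 0.34, 0.55, 0.27, 0.18, 0.26} → pass.
1 of 4 fail.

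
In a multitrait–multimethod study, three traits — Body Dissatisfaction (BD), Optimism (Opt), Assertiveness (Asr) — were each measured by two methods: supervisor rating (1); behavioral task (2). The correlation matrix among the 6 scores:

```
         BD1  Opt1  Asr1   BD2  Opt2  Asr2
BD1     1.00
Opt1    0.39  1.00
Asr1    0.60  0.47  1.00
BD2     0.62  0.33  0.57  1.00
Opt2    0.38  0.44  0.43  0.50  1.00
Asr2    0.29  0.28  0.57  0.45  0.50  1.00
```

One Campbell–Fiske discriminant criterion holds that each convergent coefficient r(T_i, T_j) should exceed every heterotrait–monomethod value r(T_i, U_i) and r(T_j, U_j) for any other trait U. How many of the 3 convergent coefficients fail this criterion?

Each convergent coefficient versus the relevant comparison correlations:
BD (methods 1·2): 0.62 vs {0.39, 0.50, 0.60, 0.45} → pass.
Opt (methods 1·2): 0.44 vs {0.39, 0.50, 0.47, 0.50} → fail.
Asr (methods 1·2): 0.57 vs {0.60, 0.45, 0.47, 0.50} → fail.
2 of 3 fail.

2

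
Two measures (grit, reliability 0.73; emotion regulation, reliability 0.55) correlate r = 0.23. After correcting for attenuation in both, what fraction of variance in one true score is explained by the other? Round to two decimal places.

0.13

Disattenuated r = 0.23 / √(0.73 × 0.55) = 0.23 / 0.6336 = 0.3630.
Shared true-score variance = 0.3630² = 0.1318 ≈ 0.13.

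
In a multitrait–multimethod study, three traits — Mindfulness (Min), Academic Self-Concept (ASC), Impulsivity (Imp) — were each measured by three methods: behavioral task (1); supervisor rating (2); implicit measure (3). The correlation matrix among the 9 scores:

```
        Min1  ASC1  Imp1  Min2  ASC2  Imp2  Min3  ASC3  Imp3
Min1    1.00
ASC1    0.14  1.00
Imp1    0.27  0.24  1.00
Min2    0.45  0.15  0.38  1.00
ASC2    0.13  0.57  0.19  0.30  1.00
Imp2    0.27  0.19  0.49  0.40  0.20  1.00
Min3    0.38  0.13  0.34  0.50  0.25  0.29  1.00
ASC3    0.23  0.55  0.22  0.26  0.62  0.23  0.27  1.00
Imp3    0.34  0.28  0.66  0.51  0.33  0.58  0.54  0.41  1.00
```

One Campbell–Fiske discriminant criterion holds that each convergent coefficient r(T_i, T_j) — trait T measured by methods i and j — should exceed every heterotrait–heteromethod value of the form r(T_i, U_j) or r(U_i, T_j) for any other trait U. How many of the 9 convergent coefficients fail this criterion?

1

Each convergent coefficient versus the relevant comparison correlations:
Min (methods 1·2): 0.45 vs {0.13, 0.15, 0.27, 0.38} → pass.
Min (methods 1·3): 0.38 vs {0.23, 0.13, 0.34, 0.34} → pass.
Min (methods 2·3): 0.50 vs {0.26, 0.25, 0.51, 0.29} → fail.
ASC (methods 1·2): 0.57 vs {0.15, 0.13, 0.19, 0.19} → pass.
ASC (methods 1·3): 0.55 vs {0.13, 0.23, 0.28, 0.22} → pass.
ASC (methods 2·3): 0.62 vs {0.25, 0.26, 0.33, 0.23} → pass.
Imp (methods 1·2): 0.49 vs {0.38, 0.27, 0.19, 0.19} → pass.
Imp (methods 1·3): 0.66 vs {0.34, 0.34, 0.22, 0.28} → pass.
Imp (methods 2·3): 0.58 vs {0.29, 0.51, 0.23, 0.33} → pass.
1 of 9 fail.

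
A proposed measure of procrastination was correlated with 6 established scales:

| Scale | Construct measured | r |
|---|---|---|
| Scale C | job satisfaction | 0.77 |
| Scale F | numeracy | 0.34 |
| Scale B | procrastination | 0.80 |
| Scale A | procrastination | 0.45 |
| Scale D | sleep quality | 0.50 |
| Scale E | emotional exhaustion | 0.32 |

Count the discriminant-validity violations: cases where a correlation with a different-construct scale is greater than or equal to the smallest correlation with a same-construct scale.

2

Convergent (same construct = procrastination): Scale B, Scale A.
Smallest convergent = 0.45. Discriminant values: 0.77, 0.34, 0.50, 0.32; count ≥ 0.45 → 2.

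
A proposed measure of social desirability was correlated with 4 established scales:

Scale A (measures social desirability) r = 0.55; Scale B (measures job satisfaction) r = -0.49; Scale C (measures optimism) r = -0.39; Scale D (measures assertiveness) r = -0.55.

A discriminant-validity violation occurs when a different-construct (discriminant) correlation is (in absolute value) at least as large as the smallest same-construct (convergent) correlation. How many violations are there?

1

Convergent (same construct = social desirability): Scale A.
Smallest convergent = 0.55. Discriminant |r|: 0.49, 0.39, 0.55; count ≥ 0.55 → 1.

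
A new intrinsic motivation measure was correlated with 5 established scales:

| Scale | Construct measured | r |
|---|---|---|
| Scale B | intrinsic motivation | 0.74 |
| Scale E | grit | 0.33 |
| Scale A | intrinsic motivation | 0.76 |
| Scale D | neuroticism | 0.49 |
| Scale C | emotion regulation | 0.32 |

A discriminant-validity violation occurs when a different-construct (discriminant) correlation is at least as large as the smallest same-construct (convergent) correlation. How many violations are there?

Convergent (same construct = intrinsic motivation): Scale B, Scale A.
Smallest convergent = 0.74. Discriminant values: 0.33, 0.49, 0.32; count ≥ 0.74 → 0.

0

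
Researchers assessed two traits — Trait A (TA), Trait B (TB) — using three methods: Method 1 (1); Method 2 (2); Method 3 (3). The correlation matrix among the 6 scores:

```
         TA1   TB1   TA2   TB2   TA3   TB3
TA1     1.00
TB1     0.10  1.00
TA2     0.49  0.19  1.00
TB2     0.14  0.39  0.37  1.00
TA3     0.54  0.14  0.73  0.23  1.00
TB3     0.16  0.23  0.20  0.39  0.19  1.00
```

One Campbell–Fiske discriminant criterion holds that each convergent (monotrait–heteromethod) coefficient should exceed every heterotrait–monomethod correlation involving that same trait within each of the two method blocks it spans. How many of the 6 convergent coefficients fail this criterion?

0

Each convergent coefficient versus the relevant comparison correlations:
TA (methods 1·2): 0.49 vs {0.10, 0.37} → pass.
TA (methods 1·3): 0.54 vs {0.10, 0.19} → pass.
TA (methods 2·3): 0.73 vs {0.37, 0.19} → pass.
TB (methods 1·2): 0.39 vs {0.10, 0.37} → pass.
TB (methods 1·3): 0.23 vs {0.10, 0.19} → pass.
TB (methods 2·3): 0.39 vs {0.37, 0.19} → pass.
0 of 6 fail.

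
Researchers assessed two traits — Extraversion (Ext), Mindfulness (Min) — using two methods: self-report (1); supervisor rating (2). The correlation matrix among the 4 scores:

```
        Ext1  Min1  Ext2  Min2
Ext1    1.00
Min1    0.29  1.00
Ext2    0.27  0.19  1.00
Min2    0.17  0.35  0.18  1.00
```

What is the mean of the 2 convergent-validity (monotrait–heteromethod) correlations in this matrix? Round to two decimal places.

Convergent values: 0.27, 0.35; mean = 0.62/2 = 0.31.

0.31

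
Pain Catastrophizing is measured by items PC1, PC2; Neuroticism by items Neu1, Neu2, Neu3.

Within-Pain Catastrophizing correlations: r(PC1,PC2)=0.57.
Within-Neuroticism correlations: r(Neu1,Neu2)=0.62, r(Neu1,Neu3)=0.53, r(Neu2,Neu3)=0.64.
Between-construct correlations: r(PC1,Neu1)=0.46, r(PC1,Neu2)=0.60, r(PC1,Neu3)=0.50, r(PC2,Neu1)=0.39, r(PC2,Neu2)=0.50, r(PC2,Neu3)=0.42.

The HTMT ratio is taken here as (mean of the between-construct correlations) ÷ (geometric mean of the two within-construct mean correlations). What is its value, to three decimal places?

Mean heterotrait r = 2.87/6 = 0.4783.
Mean within-PC = 0.57/1 = 0.5700; mean within-Neu = 1.79/3 = 0.5967.
Geometric mean = √(0.5700 × 0.5967) = 0.5832.
HTMT = 0.4783 / 0.5832 = 0.820.

0.820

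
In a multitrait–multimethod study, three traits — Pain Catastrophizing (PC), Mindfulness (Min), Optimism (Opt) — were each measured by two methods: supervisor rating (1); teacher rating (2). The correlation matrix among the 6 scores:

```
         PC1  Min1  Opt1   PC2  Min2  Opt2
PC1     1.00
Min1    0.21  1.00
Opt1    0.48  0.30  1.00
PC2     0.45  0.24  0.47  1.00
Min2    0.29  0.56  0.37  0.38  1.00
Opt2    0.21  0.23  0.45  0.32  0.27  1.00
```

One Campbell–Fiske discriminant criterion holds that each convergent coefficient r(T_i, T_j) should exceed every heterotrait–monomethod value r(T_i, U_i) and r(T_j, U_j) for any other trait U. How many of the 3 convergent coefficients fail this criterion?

Each convergent coefficient versus the relevant comparison correlations:
PC (methods 1·2): 0.45 vs {0.21, 0.38, 0.48, 0.32} → fail.
Min (methods 1·2): 0.56 vs {0.21, 0.38, 0.30, 0.27} → pass.
Opt (methods 1·2): 0.45 vs {0.48, 0.32, 0.30, 0.27} → fail.
2 of 3 fail.

2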